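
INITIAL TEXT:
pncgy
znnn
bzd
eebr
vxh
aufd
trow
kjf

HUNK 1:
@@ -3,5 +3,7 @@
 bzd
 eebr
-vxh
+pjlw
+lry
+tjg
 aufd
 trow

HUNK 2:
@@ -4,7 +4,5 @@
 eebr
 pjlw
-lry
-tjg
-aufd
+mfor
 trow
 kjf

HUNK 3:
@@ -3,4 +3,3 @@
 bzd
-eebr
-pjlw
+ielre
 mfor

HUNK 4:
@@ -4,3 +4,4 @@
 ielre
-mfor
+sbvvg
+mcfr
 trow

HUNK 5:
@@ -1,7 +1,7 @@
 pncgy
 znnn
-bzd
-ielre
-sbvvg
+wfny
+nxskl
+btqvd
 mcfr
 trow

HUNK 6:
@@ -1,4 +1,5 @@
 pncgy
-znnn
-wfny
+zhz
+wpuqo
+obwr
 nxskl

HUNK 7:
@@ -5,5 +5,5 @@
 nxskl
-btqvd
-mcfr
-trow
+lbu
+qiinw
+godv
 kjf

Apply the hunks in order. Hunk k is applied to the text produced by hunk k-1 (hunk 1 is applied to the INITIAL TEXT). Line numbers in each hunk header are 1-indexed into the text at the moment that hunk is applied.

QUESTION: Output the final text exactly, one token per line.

Answer: pncgy
zhz
wpuqo
obwr
nxskl
lbu
qiinw
godv
kjf

Derivation:
Hunk 1: at line 3 remove [vxh] add [pjlw,lry,tjg] -> 10 lines: pncgy znnn bzd eebr pjlw lry tjg aufd trow kjf
Hunk 2: at line 4 remove [lry,tjg,aufd] add [mfor] -> 8 lines: pncgy znnn bzd eebr pjlw mfor trow kjf
Hunk 3: at line 3 remove [eebr,pjlw] add [ielre] -> 7 lines: pncgy znnn bzd ielre mfor trow kjf
Hunk 4: at line 4 remove [mfor] add [sbvvg,mcfr] -> 8 lines: pncgy znnn bzd ielre sbvvg mcfr trow kjf
Hunk 5: at line 1 remove [bzd,ielre,sbvvg] add [wfny,nxskl,btqvd] -> 8 lines: pncgy znnn wfny nxskl btqvd mcfr trow kjf
Hunk 6: at line 1 remove [znnn,wfny] add [zhz,wpuqo,obwr] -> 9 lines: pncgy zhz wpuqo obwr nxskl btqvd mcfr trow kjf
Hunk 7: at line 5 remove [btqvd,mcfr,trow] add [lbu,qiinw,godv] -> 9 lines: pncgy zhz wpuqo obwr nxskl lbu qiinw godv kjf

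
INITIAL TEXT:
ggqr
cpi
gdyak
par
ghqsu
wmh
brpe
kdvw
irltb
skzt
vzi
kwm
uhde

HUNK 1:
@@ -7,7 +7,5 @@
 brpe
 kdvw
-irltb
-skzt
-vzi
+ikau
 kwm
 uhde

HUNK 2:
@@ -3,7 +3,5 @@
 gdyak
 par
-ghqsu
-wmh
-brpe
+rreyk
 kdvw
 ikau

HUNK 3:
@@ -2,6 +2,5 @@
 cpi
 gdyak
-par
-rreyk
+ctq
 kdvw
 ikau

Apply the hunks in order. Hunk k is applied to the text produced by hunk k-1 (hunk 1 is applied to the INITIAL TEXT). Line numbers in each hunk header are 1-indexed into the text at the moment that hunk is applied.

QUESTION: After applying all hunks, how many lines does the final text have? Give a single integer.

Hunk 1: at line 7 remove [irltb,skzt,vzi] add [ikau] -> 11 lines: ggqr cpi gdyak par ghqsu wmh brpe kdvw ikau kwm uhde
Hunk 2: at line 3 remove [ghqsu,wmh,brpe] add [rreyk] -> 9 lines: ggqr cpi gdyak par rreyk kdvw ikau kwm uhde
Hunk 3: at line 2 remove [par,rreyk] add [ctq] -> 8 lines: ggqr cpi gdyak ctq kdvw ikau kwm uhde
Final line count: 8

Answer: 8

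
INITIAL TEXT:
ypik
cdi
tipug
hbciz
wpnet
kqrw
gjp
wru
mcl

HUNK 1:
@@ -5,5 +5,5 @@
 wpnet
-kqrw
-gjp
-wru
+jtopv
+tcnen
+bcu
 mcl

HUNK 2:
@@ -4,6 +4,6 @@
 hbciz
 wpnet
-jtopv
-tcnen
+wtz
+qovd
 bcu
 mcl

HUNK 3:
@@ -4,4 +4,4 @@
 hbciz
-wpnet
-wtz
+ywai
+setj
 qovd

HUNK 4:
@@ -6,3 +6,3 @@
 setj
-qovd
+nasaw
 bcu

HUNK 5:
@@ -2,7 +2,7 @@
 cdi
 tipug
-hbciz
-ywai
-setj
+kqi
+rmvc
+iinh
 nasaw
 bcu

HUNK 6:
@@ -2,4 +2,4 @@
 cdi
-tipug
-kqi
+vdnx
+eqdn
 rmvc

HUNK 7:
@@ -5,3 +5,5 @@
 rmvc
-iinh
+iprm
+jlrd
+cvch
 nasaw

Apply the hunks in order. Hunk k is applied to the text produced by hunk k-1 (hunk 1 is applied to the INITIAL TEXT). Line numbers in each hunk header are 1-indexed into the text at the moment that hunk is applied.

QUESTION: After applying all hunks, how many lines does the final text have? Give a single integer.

Answer: 11

Derivation:
Hunk 1: at line 5 remove [kqrw,gjp,wru] add [jtopv,tcnen,bcu] -> 9 lines: ypik cdi tipug hbciz wpnet jtopv tcnen bcu mcl
Hunk 2: at line 4 remove [jtopv,tcnen] add [wtz,qovd] -> 9 lines: ypik cdi tipug hbciz wpnet wtz qovd bcu mcl
Hunk 3: at line 4 remove [wpnet,wtz] add [ywai,setj] -> 9 lines: ypik cdi tipug hbciz ywai setj qovd bcu mcl
Hunk 4: at line 6 remove [qovd] add [nasaw] -> 9 lines: ypik cdi tipug hbciz ywai setj nasaw bcu mcl
Hunk 5: at line 2 remove [hbciz,ywai,setj] add [kqi,rmvc,iinh] -> 9 lines: ypik cdi tipug kqi rmvc iinh nasaw bcu mcl
Hunk 6: at line 2 remove [tipug,kqi] add [vdnx,eqdn] -> 9 lines: ypik cdi vdnx eqdn rmvc iinh nasaw bcu mcl
Hunk 7: at line 5 remove [iinh] add [iprm,jlrd,cvch] -> 11 lines: ypik cdi vdnx eqdn rmvc iprm jlrd cvch nasaw bcu mcl
Final line count: 11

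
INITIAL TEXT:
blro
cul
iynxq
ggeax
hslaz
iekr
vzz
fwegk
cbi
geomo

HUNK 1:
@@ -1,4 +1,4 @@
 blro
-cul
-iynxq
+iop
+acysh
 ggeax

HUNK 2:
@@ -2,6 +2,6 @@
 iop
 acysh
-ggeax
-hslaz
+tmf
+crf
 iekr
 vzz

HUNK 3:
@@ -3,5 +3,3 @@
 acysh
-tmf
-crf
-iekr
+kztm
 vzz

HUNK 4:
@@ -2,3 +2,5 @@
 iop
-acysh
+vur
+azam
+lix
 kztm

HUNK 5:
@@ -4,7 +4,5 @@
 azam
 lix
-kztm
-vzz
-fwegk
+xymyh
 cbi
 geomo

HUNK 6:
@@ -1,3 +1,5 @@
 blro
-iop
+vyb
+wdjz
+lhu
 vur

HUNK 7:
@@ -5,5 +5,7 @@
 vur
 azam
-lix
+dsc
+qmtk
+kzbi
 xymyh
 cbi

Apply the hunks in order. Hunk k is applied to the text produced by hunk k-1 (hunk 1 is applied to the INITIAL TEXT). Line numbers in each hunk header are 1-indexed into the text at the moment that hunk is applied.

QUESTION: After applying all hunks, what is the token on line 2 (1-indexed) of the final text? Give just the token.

Answer: vyb

Derivation:
Hunk 1: at line 1 remove [cul,iynxq] add [iop,acysh] -> 10 lines: blro iop acysh ggeax hslaz iekr vzz fwegk cbi geomo
Hunk 2: at line 2 remove [ggeax,hslaz] add [tmf,crf] -> 10 lines: blro iop acysh tmf crf iekr vzz fwegk cbi geomo
Hunk 3: at line 3 remove [tmf,crf,iekr] add [kztm] -> 8 lines: blro iop acysh kztm vzz fwegk cbi geomo
Hunk 4: at line 2 remove [acysh] add [vur,azam,lix] -> 10 lines: blro iop vur azam lix kztm vzz fwegk cbi geomo
Hunk 5: at line 4 remove [kztm,vzz,fwegk] add [xymyh] -> 8 lines: blro iop vur azam lix xymyh cbi geomo
Hunk 6: at line 1 remove [iop] add [vyb,wdjz,lhu] -> 10 lines: blro vyb wdjz lhu vur azam lix xymyh cbi geomo
Hunk 7: at line 5 remove [lix] add [dsc,qmtk,kzbi] -> 12 lines: blro vyb wdjz lhu vur azam dsc qmtk kzbi xymyh cbi geomo
Final line 2: vyb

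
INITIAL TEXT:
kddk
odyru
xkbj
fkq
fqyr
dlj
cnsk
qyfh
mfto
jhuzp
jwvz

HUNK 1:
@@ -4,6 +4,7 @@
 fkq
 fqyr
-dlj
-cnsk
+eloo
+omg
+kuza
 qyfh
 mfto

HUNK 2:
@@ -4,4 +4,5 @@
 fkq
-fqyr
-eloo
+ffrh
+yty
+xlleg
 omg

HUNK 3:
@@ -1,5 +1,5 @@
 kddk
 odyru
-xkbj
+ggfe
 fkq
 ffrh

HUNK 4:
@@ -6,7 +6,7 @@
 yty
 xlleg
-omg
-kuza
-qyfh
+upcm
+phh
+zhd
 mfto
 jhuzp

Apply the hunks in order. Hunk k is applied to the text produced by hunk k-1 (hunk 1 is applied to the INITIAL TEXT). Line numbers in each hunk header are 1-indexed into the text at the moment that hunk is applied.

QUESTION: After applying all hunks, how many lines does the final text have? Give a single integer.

Hunk 1: at line 4 remove [dlj,cnsk] add [eloo,omg,kuza] -> 12 lines: kddk odyru xkbj fkq fqyr eloo omg kuza qyfh mfto jhuzp jwvz
Hunk 2: at line 4 remove [fqyr,eloo] add [ffrh,yty,xlleg] -> 13 lines: kddk odyru xkbj fkq ffrh yty xlleg omg kuza qyfh mfto jhuzp jwvz
Hunk 3: at line 1 remove [xkbj] add [ggfe] -> 13 lines: kddk odyru ggfe fkq ffrh yty xlleg omg kuza qyfh mfto jhuzp jwvz
Hunk 4: at line 6 remove [omg,kuza,qyfh] add [upcm,phh,zhd] -> 13 lines: kddk odyru ggfe fkq ffrh yty xlleg upcm phh zhd mfto jhuzp jwvz
Final line count: 13

Answer: 13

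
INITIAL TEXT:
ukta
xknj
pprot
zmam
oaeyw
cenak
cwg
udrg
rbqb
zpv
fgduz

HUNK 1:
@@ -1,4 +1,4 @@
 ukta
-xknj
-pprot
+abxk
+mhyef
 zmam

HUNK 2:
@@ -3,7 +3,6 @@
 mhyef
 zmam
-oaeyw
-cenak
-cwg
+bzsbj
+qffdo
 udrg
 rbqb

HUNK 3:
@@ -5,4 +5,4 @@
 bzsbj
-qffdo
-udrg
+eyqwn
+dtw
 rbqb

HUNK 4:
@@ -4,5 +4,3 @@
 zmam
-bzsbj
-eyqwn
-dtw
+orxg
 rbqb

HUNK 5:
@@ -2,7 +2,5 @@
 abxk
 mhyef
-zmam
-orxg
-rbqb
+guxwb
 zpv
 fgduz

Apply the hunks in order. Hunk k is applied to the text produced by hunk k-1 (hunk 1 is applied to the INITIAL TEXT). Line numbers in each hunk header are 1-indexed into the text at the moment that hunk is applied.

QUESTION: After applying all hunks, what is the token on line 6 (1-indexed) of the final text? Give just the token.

Hunk 1: at line 1 remove [xknj,pprot] add [abxk,mhyef] -> 11 lines: ukta abxk mhyef zmam oaeyw cenak cwg udrg rbqb zpv fgduz
Hunk 2: at line 3 remove [oaeyw,cenak,cwg] add [bzsbj,qffdo] -> 10 lines: ukta abxk mhyef zmam bzsbj qffdo udrg rbqb zpv fgduz
Hunk 3: at line 5 remove [qffdo,udrg] add [eyqwn,dtw] -> 10 lines: ukta abxk mhyef zmam bzsbj eyqwn dtw rbqb zpv fgduz
Hunk 4: at line 4 remove [bzsbj,eyqwn,dtw] add [orxg] -> 8 lines: ukta abxk mhyef zmam orxg rbqb zpv fgduz
Hunk 5: at line 2 remove [zmam,orxg,rbqb] add [guxwb] -> 6 lines: ukta abxk mhyef guxwb zpv fgduz
Final line 6: fgduz

Answer: fgduz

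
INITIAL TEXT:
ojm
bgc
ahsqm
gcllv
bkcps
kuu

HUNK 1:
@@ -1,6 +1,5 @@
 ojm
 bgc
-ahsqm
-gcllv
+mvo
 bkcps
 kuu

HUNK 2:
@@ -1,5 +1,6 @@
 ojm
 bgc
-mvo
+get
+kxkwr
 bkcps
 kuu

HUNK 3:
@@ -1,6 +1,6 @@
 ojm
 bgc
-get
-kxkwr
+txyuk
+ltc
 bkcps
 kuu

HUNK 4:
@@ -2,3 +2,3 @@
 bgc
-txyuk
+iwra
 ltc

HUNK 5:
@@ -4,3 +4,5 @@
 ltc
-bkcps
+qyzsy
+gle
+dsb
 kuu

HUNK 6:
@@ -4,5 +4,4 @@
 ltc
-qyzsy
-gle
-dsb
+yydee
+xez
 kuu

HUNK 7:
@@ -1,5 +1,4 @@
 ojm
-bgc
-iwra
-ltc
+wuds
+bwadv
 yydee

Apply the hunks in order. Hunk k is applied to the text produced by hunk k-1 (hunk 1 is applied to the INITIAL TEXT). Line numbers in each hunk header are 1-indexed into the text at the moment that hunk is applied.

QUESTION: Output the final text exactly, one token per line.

Hunk 1: at line 1 remove [ahsqm,gcllv] add [mvo] -> 5 lines: ojm bgc mvo bkcps kuu
Hunk 2: at line 1 remove [mvo] add [get,kxkwr] -> 6 lines: ojm bgc get kxkwr bkcps kuu
Hunk 3: at line 1 remove [get,kxkwr] add [txyuk,ltc] -> 6 lines: ojm bgc txyuk ltc bkcps kuu
Hunk 4: at line 2 remove [txyuk] add [iwra] -> 6 lines: ojm bgc iwra ltc bkcps kuu
Hunk 5: at line 4 remove [bkcps] add [qyzsy,gle,dsb] -> 8 lines: ojm bgc iwra ltc qyzsy gle dsb kuu
Hunk 6: at line 4 remove [qyzsy,gle,dsb] add [yydee,xez] -> 7 lines: ojm bgc iwra ltc yydee xez kuu
Hunk 7: at line 1 remove [bgc,iwra,ltc] add [wuds,bwadv] -> 6 lines: ojm wuds bwadv yydee xez kuu

Answer: ojm
wuds
bwadv
yydee
xez
kuu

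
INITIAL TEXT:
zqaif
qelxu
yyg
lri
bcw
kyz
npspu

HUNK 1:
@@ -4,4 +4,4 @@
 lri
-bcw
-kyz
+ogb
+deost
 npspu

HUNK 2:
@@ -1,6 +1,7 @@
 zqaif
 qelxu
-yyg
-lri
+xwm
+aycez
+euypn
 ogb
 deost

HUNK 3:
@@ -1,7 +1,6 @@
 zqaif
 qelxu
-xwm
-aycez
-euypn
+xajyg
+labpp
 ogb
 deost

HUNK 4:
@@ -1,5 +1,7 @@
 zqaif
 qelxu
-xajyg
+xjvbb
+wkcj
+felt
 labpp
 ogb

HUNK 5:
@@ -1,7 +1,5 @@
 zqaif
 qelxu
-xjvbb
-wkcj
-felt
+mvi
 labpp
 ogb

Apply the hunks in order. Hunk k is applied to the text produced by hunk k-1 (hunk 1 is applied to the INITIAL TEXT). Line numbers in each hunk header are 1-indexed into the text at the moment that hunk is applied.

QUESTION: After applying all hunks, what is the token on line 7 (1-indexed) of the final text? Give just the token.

Answer: npspu

Derivation:
Hunk 1: at line 4 remove [bcw,kyz] add [ogb,deost] -> 7 lines: zqaif qelxu yyg lri ogb deost npspu
Hunk 2: at line 1 remove [yyg,lri] add [xwm,aycez,euypn] -> 8 lines: zqaif qelxu xwm aycez euypn ogb deost npspu
Hunk 3: at line 1 remove [xwm,aycez,euypn] add [xajyg,labpp] -> 7 lines: zqaif qelxu xajyg labpp ogb deost npspu
Hunk 4: at line 1 remove [xajyg] add [xjvbb,wkcj,felt] -> 9 lines: zqaif qelxu xjvbb wkcj felt labpp ogb deost npspu
Hunk 5: at line 1 remove [xjvbb,wkcj,felt] add [mvi] -> 7 lines: zqaif qelxu mvi labpp ogb deost npspu
Final line 7: npspu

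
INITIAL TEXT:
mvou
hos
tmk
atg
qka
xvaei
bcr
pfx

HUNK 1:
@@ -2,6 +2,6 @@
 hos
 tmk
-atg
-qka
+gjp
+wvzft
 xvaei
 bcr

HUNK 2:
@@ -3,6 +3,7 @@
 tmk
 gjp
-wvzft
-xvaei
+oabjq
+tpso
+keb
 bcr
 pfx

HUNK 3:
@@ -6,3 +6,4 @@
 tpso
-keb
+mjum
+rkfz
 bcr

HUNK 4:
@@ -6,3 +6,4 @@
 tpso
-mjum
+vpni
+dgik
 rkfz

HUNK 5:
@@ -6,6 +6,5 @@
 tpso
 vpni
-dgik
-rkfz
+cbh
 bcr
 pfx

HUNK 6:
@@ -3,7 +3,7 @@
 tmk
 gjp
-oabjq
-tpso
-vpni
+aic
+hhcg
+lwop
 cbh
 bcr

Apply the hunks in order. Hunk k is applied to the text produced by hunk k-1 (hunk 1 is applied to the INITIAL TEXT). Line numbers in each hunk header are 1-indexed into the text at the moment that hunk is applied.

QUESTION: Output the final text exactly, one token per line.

Hunk 1: at line 2 remove [atg,qka] add [gjp,wvzft] -> 8 lines: mvou hos tmk gjp wvzft xvaei bcr pfx
Hunk 2: at line 3 remove [wvzft,xvaei] add [oabjq,tpso,keb] -> 9 lines: mvou hos tmk gjp oabjq tpso keb bcr pfx
Hunk 3: at line 6 remove [keb] add [mjum,rkfz] -> 10 lines: mvou hos tmk gjp oabjq tpso mjum rkfz bcr pfx
Hunk 4: at line 6 remove [mjum] add [vpni,dgik] -> 11 lines: mvou hos tmk gjp oabjq tpso vpni dgik rkfz bcr pfx
Hunk 5: at line 6 remove [dgik,rkfz] add [cbh] -> 10 lines: mvou hos tmk gjp oabjq tpso vpni cbh bcr pfx
Hunk 6: at line 3 remove [oabjq,tpso,vpni] add [aic,hhcg,lwop] -> 10 lines: mvou hos tmk gjp aic hhcg lwop cbh bcr pfx

Answer: mvou
hos
tmk
gjp
aic
hhcg
lwop
cbh
bcr
pfx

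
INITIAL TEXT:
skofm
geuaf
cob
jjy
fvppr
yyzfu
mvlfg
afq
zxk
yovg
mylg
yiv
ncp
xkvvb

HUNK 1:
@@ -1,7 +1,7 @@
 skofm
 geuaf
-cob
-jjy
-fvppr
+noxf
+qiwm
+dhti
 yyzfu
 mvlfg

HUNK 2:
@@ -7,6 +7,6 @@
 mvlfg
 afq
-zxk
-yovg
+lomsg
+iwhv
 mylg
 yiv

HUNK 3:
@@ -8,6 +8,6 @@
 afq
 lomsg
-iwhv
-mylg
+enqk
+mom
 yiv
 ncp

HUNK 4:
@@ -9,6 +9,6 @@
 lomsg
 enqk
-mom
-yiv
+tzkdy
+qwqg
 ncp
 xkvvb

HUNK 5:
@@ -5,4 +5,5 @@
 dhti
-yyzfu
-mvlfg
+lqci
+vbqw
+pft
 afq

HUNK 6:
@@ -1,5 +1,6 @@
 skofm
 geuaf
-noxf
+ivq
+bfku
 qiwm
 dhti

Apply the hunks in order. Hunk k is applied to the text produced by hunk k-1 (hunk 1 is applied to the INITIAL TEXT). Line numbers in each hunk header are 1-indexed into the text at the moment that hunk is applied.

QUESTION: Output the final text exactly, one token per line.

Answer: skofm
geuaf
ivq
bfku
qiwm
dhti
lqci
vbqw
pft
afq
lomsg
enqk
tzkdy
qwqg
ncp
xkvvb

Derivation:
Hunk 1: at line 1 remove [cob,jjy,fvppr] add [noxf,qiwm,dhti] -> 14 lines: skofm geuaf noxf qiwm dhti yyzfu mvlfg afq zxk yovg mylg yiv ncp xkvvb
Hunk 2: at line 7 remove [zxk,yovg] add [lomsg,iwhv] -> 14 lines: skofm geuaf noxf qiwm dhti yyzfu mvlfg afq lomsg iwhv mylg yiv ncp xkvvb
Hunk 3: at line 8 remove [iwhv,mylg] add [enqk,mom] -> 14 lines: skofm geuaf noxf qiwm dhti yyzfu mvlfg afq lomsg enqk mom yiv ncp xkvvb
Hunk 4: at line 9 remove [mom,yiv] add [tzkdy,qwqg] -> 14 lines: skofm geuaf noxf qiwm dhti yyzfu mvlfg afq lomsg enqk tzkdy qwqg ncp xkvvb
Hunk 5: at line 5 remove [yyzfu,mvlfg] add [lqci,vbqw,pft] -> 15 lines: skofm geuaf noxf qiwm dhti lqci vbqw pft afq lomsg enqk tzkdy qwqg ncp xkvvb
Hunk 6: at line 1 remove [noxf] add [ivq,bfku] -> 16 lines: skofm geuaf ivq bfku qiwm dhti lqci vbqw pft afq lomsg enqk tzkdy qwqg ncp xkvvb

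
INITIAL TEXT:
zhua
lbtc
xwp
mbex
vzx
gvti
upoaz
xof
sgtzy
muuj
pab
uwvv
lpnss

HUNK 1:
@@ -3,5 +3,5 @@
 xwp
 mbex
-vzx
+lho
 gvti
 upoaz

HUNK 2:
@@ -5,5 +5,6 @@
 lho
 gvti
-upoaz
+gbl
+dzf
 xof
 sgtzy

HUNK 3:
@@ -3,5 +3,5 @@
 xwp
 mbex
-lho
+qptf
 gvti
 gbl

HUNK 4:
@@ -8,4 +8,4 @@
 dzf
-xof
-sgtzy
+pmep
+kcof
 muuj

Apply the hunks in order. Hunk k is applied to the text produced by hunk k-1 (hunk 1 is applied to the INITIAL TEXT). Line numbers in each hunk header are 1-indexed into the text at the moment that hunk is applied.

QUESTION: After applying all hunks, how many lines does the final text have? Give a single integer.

Answer: 14

Derivation:
Hunk 1: at line 3 remove [vzx] add [lho] -> 13 lines: zhua lbtc xwp mbex lho gvti upoaz xof sgtzy muuj pab uwvv lpnss
Hunk 2: at line 5 remove [upoaz] add [gbl,dzf] -> 14 lines: zhua lbtc xwp mbex lho gvti gbl dzf xof sgtzy muuj pab uwvv lpnss
Hunk 3: at line 3 remove [lho] add [qptf] -> 14 lines: zhua lbtc xwp mbex qptf gvti gbl dzf xof sgtzy muuj pab uwvv lpnss
Hunk 4: at line 8 remove [xof,sgtzy] add [pmep,kcof] -> 14 lines: zhua lbtc xwp mbex qptf gvti gbl dzf pmep kcof muuj pab uwvv lpnss
Final line count: 14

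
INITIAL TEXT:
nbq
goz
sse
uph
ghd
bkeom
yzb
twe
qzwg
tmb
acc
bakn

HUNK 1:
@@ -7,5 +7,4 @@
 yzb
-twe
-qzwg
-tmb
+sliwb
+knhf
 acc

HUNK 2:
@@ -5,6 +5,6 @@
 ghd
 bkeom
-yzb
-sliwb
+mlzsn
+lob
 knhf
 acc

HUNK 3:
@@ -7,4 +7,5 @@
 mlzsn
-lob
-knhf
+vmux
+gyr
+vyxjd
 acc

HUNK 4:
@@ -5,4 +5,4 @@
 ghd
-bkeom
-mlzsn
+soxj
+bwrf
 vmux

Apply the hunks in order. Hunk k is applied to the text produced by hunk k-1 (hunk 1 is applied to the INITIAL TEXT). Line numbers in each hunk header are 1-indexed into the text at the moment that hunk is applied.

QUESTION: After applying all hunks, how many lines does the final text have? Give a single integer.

Hunk 1: at line 7 remove [twe,qzwg,tmb] add [sliwb,knhf] -> 11 lines: nbq goz sse uph ghd bkeom yzb sliwb knhf acc bakn
Hunk 2: at line 5 remove [yzb,sliwb] add [mlzsn,lob] -> 11 lines: nbq goz sse uph ghd bkeom mlzsn lob knhf acc bakn
Hunk 3: at line 7 remove [lob,knhf] add [vmux,gyr,vyxjd] -> 12 lines: nbq goz sse uph ghd bkeom mlzsn vmux gyr vyxjd acc bakn
Hunk 4: at line 5 remove [bkeom,mlzsn] add [soxj,bwrf] -> 12 lines: nbq goz sse uph ghd soxj bwrf vmux gyr vyxjd acc bakn
Final line count: 12

Answer: 12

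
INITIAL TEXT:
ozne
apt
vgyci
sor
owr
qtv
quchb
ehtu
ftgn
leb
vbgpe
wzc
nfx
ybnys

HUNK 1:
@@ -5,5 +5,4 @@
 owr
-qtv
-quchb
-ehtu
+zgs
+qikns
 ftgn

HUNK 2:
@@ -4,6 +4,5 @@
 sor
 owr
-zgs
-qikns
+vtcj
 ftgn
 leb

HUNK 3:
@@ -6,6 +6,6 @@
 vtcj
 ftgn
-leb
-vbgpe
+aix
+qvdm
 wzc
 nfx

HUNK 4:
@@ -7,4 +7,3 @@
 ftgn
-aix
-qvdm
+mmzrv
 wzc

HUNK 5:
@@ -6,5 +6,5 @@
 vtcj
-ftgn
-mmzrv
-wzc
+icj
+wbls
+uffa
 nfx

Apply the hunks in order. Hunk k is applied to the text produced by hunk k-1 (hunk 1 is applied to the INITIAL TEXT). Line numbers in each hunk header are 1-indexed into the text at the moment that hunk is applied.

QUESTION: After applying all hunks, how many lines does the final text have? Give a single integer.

Answer: 11

Derivation:
Hunk 1: at line 5 remove [qtv,quchb,ehtu] add [zgs,qikns] -> 13 lines: ozne apt vgyci sor owr zgs qikns ftgn leb vbgpe wzc nfx ybnys
Hunk 2: at line 4 remove [zgs,qikns] add [vtcj] -> 12 lines: ozne apt vgyci sor owr vtcj ftgn leb vbgpe wzc nfx ybnys
Hunk 3: at line 6 remove [leb,vbgpe] add [aix,qvdm] -> 12 lines: ozne apt vgyci sor owr vtcj ftgn aix qvdm wzc nfx ybnys
Hunk 4: at line 7 remove [aix,qvdm] add [mmzrv] -> 11 lines: ozne apt vgyci sor owr vtcj ftgn mmzrv wzc nfx ybnys
Hunk 5: at line 6 remove [ftgn,mmzrv,wzc] add [icj,wbls,uffa] -> 11 lines: ozne apt vgyci sor owr vtcj icj wbls uffa nfx ybnys
Final line count: 11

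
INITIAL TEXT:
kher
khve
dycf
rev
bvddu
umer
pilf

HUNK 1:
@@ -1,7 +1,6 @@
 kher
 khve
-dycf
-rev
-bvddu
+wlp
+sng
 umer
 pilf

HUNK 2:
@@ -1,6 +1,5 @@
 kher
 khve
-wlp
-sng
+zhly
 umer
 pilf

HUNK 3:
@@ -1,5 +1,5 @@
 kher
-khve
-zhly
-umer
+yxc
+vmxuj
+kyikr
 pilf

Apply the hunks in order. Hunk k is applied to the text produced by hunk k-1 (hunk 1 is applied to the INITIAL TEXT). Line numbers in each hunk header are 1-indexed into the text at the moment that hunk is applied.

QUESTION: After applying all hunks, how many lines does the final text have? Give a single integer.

Hunk 1: at line 1 remove [dycf,rev,bvddu] add [wlp,sng] -> 6 lines: kher khve wlp sng umer pilf
Hunk 2: at line 1 remove [wlp,sng] add [zhly] -> 5 lines: kher khve zhly umer pilf
Hunk 3: at line 1 remove [khve,zhly,umer] add [yxc,vmxuj,kyikr] -> 5 lines: kher yxc vmxuj kyikr pilf
Final line count: 5

Answer: 5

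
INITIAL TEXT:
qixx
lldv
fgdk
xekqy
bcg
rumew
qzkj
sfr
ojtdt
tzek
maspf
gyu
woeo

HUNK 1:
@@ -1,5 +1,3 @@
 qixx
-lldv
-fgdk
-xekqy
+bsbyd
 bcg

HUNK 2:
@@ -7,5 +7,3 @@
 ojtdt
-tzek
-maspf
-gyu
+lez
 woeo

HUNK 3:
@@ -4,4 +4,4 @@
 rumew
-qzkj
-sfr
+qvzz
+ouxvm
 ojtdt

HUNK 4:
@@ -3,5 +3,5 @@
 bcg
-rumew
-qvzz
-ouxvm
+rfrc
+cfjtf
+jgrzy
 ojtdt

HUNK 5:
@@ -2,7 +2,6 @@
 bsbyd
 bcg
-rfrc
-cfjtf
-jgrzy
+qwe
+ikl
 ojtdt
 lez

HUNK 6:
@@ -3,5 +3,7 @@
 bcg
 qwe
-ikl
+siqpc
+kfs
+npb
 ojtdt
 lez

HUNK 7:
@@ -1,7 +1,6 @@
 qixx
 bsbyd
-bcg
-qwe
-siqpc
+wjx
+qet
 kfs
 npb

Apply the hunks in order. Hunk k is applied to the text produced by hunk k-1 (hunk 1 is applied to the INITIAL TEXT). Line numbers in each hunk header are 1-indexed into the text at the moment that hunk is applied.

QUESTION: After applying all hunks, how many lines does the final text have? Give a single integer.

Hunk 1: at line 1 remove [lldv,fgdk,xekqy] add [bsbyd] -> 11 lines: qixx bsbyd bcg rumew qzkj sfr ojtdt tzek maspf gyu woeo
Hunk 2: at line 7 remove [tzek,maspf,gyu] add [lez] -> 9 lines: qixx bsbyd bcg rumew qzkj sfr ojtdt lez woeo
Hunk 3: at line 4 remove [qzkj,sfr] add [qvzz,ouxvm] -> 9 lines: qixx bsbyd bcg rumew qvzz ouxvm ojtdt lez woeo
Hunk 4: at line 3 remove [rumew,qvzz,ouxvm] add [rfrc,cfjtf,jgrzy] -> 9 lines: qixx bsbyd bcg rfrc cfjtf jgrzy ojtdt lez woeo
Hunk 5: at line 2 remove [rfrc,cfjtf,jgrzy] add [qwe,ikl] -> 8 lines: qixx bsbyd bcg qwe ikl ojtdt lez woeo
Hunk 6: at line 3 remove [ikl] add [siqpc,kfs,npb] -> 10 lines: qixx bsbyd bcg qwe siqpc kfs npb ojtdt lez woeo
Hunk 7: at line 1 remove [bcg,qwe,siqpc] add [wjx,qet] -> 9 lines: qixx bsbyd wjx qet kfs npb ojtdt lez woeo
Final line count: 9

Answer: 9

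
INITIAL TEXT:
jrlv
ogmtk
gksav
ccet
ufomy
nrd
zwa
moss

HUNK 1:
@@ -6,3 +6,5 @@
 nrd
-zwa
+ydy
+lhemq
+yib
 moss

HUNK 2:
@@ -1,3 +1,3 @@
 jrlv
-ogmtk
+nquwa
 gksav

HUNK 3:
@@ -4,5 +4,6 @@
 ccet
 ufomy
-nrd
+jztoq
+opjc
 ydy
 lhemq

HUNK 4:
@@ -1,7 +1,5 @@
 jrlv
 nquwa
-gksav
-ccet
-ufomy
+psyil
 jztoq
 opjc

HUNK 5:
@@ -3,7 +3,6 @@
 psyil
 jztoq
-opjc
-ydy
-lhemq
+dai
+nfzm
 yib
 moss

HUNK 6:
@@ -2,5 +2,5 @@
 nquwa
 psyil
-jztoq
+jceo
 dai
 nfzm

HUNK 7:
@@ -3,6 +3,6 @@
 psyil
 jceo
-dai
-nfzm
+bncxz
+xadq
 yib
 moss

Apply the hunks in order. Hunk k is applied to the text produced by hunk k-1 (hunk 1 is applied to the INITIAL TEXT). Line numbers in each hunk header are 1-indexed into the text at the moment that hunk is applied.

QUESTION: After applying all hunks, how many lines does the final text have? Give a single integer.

Hunk 1: at line 6 remove [zwa] add [ydy,lhemq,yib] -> 10 lines: jrlv ogmtk gksav ccet ufomy nrd ydy lhemq yib moss
Hunk 2: at line 1 remove [ogmtk] add [nquwa] -> 10 lines: jrlv nquwa gksav ccet ufomy nrd ydy lhemq yib moss
Hunk 3: at line 4 remove [nrd] add [jztoq,opjc] -> 11 lines: jrlv nquwa gksav ccet ufomy jztoq opjc ydy lhemq yib moss
Hunk 4: at line 1 remove [gksav,ccet,ufomy] add [psyil] -> 9 lines: jrlv nquwa psyil jztoq opjc ydy lhemq yib moss
Hunk 5: at line 3 remove [opjc,ydy,lhemq] add [dai,nfzm] -> 8 lines: jrlv nquwa psyil jztoq dai nfzm yib moss
Hunk 6: at line 2 remove [jztoq] add [jceo] -> 8 lines: jrlv nquwa psyil jceo dai nfzm yib moss
Hunk 7: at line 3 remove [dai,nfzm] add [bncxz,xadq] -> 8 lines: jrlv nquwa psyil jceo bncxz xadq yib moss
Final line count: 8

Answer: 8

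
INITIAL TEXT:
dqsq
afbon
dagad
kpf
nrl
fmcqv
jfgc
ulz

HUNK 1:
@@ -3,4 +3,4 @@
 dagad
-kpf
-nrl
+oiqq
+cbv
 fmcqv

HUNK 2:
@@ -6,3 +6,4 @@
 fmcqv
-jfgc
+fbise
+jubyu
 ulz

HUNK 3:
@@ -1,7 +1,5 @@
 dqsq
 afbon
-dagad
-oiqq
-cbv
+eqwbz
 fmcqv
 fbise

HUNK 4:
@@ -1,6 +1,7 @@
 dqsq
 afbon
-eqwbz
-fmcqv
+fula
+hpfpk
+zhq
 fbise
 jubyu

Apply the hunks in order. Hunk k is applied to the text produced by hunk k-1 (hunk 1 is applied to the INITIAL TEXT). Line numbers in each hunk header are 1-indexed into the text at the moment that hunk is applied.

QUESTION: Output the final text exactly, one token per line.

Hunk 1: at line 3 remove [kpf,nrl] add [oiqq,cbv] -> 8 lines: dqsq afbon dagad oiqq cbv fmcqv jfgc ulz
Hunk 2: at line 6 remove [jfgc] add [fbise,jubyu] -> 9 lines: dqsq afbon dagad oiqq cbv fmcqv fbise jubyu ulz
Hunk 3: at line 1 remove [dagad,oiqq,cbv] add [eqwbz] -> 7 lines: dqsq afbon eqwbz fmcqv fbise jubyu ulz
Hunk 4: at line 1 remove [eqwbz,fmcqv] add [fula,hpfpk,zhq] -> 8 lines: dqsq afbon fula hpfpk zhq fbise jubyu ulz

Answer: dqsq
afbon
fula
hpfpk
zhq
fbise
jubyu
ulz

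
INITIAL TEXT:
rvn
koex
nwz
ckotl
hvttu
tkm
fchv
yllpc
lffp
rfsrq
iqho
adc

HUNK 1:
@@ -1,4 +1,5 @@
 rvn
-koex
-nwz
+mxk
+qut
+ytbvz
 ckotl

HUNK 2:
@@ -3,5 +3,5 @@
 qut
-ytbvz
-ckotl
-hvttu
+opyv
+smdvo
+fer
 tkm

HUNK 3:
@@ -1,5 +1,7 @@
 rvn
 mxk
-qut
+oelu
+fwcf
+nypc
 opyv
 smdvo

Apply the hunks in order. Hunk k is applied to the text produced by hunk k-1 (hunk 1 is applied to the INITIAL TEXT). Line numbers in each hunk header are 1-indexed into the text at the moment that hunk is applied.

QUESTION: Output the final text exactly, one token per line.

Hunk 1: at line 1 remove [koex,nwz] add [mxk,qut,ytbvz] -> 13 lines: rvn mxk qut ytbvz ckotl hvttu tkm fchv yllpc lffp rfsrq iqho adc
Hunk 2: at line 3 remove [ytbvz,ckotl,hvttu] add [opyv,smdvo,fer] -> 13 lines: rvn mxk qut opyv smdvo fer tkm fchv yllpc lffp rfsrq iqho adc
Hunk 3: at line 1 remove [qut] add [oelu,fwcf,nypc] -> 15 lines: rvn mxk oelu fwcf nypc opyv smdvo fer tkm fchv yllpc lffp rfsrq iqho adc

Answer: rvn
mxk
oelu
fwcf
nypc
opyv
smdvo
fer
tkm
fchv
yllpc
lffp
rfsrq
iqho
adc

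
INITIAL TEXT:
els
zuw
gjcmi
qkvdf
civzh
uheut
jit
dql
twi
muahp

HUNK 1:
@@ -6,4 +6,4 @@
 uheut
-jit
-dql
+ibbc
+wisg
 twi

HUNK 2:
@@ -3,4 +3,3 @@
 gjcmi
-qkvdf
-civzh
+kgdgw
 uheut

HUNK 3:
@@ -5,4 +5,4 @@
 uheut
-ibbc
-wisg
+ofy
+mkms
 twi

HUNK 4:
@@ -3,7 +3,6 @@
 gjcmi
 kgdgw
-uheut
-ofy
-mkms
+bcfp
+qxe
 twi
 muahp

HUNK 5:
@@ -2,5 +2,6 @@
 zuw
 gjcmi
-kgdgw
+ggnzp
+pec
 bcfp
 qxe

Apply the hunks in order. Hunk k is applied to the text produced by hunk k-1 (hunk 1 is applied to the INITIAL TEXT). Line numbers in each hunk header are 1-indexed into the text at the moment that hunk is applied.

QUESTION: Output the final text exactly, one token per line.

Answer: els
zuw
gjcmi
ggnzp
pec
bcfp
qxe
twi
muahp

Derivation:
Hunk 1: at line 6 remove [jit,dql] add [ibbc,wisg] -> 10 lines: els zuw gjcmi qkvdf civzh uheut ibbc wisg twi muahp
Hunk 2: at line 3 remove [qkvdf,civzh] add [kgdgw] -> 9 lines: els zuw gjcmi kgdgw uheut ibbc wisg twi muahp
Hunk 3: at line 5 remove [ibbc,wisg] add [ofy,mkms] -> 9 lines: els zuw gjcmi kgdgw uheut ofy mkms twi muahp
Hunk 4: at line 3 remove [uheut,ofy,mkms] add [bcfp,qxe] -> 8 lines: els zuw gjcmi kgdgw bcfp qxe twi muahp
Hunk 5: at line 2 remove [kgdgw] add [ggnzp,pec] -> 9 lines: els zuw gjcmi ggnzp pec bcfp qxe twi muahp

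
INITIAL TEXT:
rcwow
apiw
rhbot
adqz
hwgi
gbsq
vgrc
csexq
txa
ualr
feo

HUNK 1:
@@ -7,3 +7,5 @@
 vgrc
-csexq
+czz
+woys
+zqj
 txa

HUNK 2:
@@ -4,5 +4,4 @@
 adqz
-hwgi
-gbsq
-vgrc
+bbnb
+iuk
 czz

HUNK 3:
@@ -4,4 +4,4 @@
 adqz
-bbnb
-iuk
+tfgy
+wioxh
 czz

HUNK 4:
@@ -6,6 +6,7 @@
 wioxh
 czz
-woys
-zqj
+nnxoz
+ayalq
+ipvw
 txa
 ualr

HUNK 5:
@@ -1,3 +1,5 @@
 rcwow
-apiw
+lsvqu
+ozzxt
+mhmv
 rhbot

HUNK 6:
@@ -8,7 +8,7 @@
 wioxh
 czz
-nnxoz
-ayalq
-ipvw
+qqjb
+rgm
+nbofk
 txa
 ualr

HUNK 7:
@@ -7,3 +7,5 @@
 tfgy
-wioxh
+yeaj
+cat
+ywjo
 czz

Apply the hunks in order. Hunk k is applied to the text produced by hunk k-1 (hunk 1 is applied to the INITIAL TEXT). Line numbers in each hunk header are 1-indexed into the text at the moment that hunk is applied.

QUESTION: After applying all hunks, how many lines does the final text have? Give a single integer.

Answer: 17

Derivation:
Hunk 1: at line 7 remove [csexq] add [czz,woys,zqj] -> 13 lines: rcwow apiw rhbot adqz hwgi gbsq vgrc czz woys zqj txa ualr feo
Hunk 2: at line 4 remove [hwgi,gbsq,vgrc] add [bbnb,iuk] -> 12 lines: rcwow apiw rhbot adqz bbnb iuk czz woys zqj txa ualr feo
Hunk 3: at line 4 remove [bbnb,iuk] add [tfgy,wioxh] -> 12 lines: rcwow apiw rhbot adqz tfgy wioxh czz woys zqj txa ualr feo
Hunk 4: at line 6 remove [woys,zqj] add [nnxoz,ayalq,ipvw] -> 13 lines: rcwow apiw rhbot adqz tfgy wioxh czz nnxoz ayalq ipvw txa ualr feo
Hunk 5: at line 1 remove [apiw] add [lsvqu,ozzxt,mhmv] -> 15 lines: rcwow lsvqu ozzxt mhmv rhbot adqz tfgy wioxh czz nnxoz ayalq ipvw txa ualr feo
Hunk 6: at line 8 remove [nnxoz,ayalq,ipvw] add [qqjb,rgm,nbofk] -> 15 lines: rcwow lsvqu ozzxt mhmv rhbot adqz tfgy wioxh czz qqjb rgm nbofk txa ualr feo
Hunk 7: at line 7 remove [wioxh] add [yeaj,cat,ywjo] -> 17 lines: rcwow lsvqu ozzxt mhmv rhbot adqz tfgy yeaj cat ywjo czz qqjb rgm nbofk txa ualr feo
Final line count: 17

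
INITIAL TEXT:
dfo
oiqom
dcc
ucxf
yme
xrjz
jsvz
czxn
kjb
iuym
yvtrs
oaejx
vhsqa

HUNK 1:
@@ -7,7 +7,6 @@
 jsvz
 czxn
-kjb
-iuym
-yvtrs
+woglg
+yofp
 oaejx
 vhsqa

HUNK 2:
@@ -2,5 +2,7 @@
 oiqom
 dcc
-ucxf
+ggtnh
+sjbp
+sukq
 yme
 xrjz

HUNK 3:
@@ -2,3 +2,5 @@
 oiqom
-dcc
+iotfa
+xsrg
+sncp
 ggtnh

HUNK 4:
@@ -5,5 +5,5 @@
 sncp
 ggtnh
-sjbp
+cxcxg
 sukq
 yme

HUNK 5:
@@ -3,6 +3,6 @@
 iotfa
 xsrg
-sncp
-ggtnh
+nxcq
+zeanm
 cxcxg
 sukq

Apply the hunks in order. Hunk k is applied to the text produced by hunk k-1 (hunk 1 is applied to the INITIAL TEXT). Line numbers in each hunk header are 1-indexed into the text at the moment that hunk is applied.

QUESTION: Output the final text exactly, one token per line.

Answer: dfo
oiqom
iotfa
xsrg
nxcq
zeanm
cxcxg
sukq
yme
xrjz
jsvz
czxn
woglg
yofp
oaejx
vhsqa

Derivation:
Hunk 1: at line 7 remove [kjb,iuym,yvtrs] add [woglg,yofp] -> 12 lines: dfo oiqom dcc ucxf yme xrjz jsvz czxn woglg yofp oaejx vhsqa
Hunk 2: at line 2 remove [ucxf] add [ggtnh,sjbp,sukq] -> 14 lines: dfo oiqom dcc ggtnh sjbp sukq yme xrjz jsvz czxn woglg yofp oaejx vhsqa
Hunk 3: at line 2 remove [dcc] add [iotfa,xsrg,sncp] -> 16 lines: dfo oiqom iotfa xsrg sncp ggtnh sjbp sukq yme xrjz jsvz czxn woglg yofp oaejx vhsqa
Hunk 4: at line 5 remove [sjbp] add [cxcxg] -> 16 lines: dfo oiqom iotfa xsrg sncp ggtnh cxcxg sukq yme xrjz jsvz czxn woglg yofp oaejx vhsqa
Hunk 5: at line 3 remove [sncp,ggtnh] add [nxcq,zeanm] -> 16 lines: dfo oiqom iotfa xsrg nxcq zeanm cxcxg sukq yme xrjz jsvz czxn woglg yofp oaejx vhsqa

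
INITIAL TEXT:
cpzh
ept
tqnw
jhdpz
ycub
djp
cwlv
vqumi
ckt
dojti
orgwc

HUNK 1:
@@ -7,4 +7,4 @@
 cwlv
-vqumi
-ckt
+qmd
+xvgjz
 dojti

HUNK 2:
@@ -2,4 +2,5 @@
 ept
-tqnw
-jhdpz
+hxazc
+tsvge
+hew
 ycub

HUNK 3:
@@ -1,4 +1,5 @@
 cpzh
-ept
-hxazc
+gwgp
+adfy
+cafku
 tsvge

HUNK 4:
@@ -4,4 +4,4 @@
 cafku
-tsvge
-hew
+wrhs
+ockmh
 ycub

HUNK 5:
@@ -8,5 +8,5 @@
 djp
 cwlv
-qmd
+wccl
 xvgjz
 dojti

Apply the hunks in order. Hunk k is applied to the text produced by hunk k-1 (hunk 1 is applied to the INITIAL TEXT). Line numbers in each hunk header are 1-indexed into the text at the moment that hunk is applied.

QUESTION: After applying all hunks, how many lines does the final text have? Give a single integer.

Answer: 13

Derivation:
Hunk 1: at line 7 remove [vqumi,ckt] add [qmd,xvgjz] -> 11 lines: cpzh ept tqnw jhdpz ycub djp cwlv qmd xvgjz dojti orgwc
Hunk 2: at line 2 remove [tqnw,jhdpz] add [hxazc,tsvge,hew] -> 12 lines: cpzh ept hxazc tsvge hew ycub djp cwlv qmd xvgjz dojti orgwc
Hunk 3: at line 1 remove [ept,hxazc] add [gwgp,adfy,cafku] -> 13 lines: cpzh gwgp adfy cafku tsvge hew ycub djp cwlv qmd xvgjz dojti orgwc
Hunk 4: at line 4 remove [tsvge,hew] add [wrhs,ockmh] -> 13 lines: cpzh gwgp adfy cafku wrhs ockmh ycub djp cwlv qmd xvgjz dojti orgwc
Hunk 5: at line 8 remove [qmd] add [wccl] -> 13 lines: cpzh gwgp adfy cafku wrhs ockmh ycub djp cwlv wccl xvgjz dojti orgwc
Final line count: 13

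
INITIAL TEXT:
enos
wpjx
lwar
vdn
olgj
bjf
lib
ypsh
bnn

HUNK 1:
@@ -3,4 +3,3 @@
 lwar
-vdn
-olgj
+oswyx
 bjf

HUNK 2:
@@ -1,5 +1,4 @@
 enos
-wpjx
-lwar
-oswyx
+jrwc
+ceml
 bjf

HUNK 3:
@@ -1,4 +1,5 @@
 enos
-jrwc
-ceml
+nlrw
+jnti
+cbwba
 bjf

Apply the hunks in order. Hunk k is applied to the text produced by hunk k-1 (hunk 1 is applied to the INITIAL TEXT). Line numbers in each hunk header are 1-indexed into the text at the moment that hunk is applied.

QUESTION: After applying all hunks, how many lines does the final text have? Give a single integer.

Hunk 1: at line 3 remove [vdn,olgj] add [oswyx] -> 8 lines: enos wpjx lwar oswyx bjf lib ypsh bnn
Hunk 2: at line 1 remove [wpjx,lwar,oswyx] add [jrwc,ceml] -> 7 lines: enos jrwc ceml bjf lib ypsh bnn
Hunk 3: at line 1 remove [jrwc,ceml] add [nlrw,jnti,cbwba] -> 8 lines: enos nlrw jnti cbwba bjf lib ypsh bnn
Final line count: 8

Answer: 8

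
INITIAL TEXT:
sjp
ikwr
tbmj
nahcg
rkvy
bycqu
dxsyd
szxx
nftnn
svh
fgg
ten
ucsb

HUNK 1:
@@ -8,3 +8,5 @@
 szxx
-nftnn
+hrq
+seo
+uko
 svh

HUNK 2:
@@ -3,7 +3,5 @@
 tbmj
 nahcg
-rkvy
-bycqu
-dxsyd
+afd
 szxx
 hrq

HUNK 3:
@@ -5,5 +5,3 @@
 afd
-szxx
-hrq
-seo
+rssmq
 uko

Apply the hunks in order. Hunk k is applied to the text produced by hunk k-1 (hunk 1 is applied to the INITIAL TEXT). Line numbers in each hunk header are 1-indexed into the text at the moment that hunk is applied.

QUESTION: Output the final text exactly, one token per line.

Answer: sjp
ikwr
tbmj
nahcg
afd
rssmq
uko
svh
fgg
ten
ucsb

Derivation:
Hunk 1: at line 8 remove [nftnn] add [hrq,seo,uko] -> 15 lines: sjp ikwr tbmj nahcg rkvy bycqu dxsyd szxx hrq seo uko svh fgg ten ucsb
Hunk 2: at line 3 remove [rkvy,bycqu,dxsyd] add [afd] -> 13 lines: sjp ikwr tbmj nahcg afd szxx hrq seo uko svh fgg ten ucsb
Hunk 3: at line 5 remove [szxx,hrq,seo] add [rssmq] -> 11 lines: sjp ikwr tbmj nahcg afd rssmq uko svh fgg ten ucsb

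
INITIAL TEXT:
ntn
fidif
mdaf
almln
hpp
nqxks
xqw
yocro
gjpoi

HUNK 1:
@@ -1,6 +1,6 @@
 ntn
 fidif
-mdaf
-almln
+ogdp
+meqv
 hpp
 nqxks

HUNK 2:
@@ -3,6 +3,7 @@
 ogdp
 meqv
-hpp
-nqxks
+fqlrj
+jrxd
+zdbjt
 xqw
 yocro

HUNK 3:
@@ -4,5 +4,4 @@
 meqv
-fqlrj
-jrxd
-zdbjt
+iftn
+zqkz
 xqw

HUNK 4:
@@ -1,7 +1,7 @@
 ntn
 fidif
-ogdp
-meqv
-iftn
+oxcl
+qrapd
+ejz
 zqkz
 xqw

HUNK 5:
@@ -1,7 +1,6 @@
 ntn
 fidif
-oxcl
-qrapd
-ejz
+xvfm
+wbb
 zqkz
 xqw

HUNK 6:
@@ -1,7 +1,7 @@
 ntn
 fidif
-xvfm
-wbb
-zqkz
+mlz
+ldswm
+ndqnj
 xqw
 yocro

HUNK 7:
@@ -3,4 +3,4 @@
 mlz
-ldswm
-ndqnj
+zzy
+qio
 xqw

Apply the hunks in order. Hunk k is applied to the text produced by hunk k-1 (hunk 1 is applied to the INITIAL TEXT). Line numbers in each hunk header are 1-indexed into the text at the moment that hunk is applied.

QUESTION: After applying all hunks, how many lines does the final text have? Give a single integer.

Hunk 1: at line 1 remove [mdaf,almln] add [ogdp,meqv] -> 9 lines: ntn fidif ogdp meqv hpp nqxks xqw yocro gjpoi
Hunk 2: at line 3 remove [hpp,nqxks] add [fqlrj,jrxd,zdbjt] -> 10 lines: ntn fidif ogdp meqv fqlrj jrxd zdbjt xqw yocro gjpoi
Hunk 3: at line 4 remove [fqlrj,jrxd,zdbjt] add [iftn,zqkz] -> 9 lines: ntn fidif ogdp meqv iftn zqkz xqw yocro gjpoi
Hunk 4: at line 1 remove [ogdp,meqv,iftn] add [oxcl,qrapd,ejz] -> 9 lines: ntn fidif oxcl qrapd ejz zqkz xqw yocro gjpoi
Hunk 5: at line 1 remove [oxcl,qrapd,ejz] add [xvfm,wbb] -> 8 lines: ntn fidif xvfm wbb zqkz xqw yocro gjpoi
Hunk 6: at line 1 remove [xvfm,wbb,zqkz] add [mlz,ldswm,ndqnj] -> 8 lines: ntn fidif mlz ldswm ndqnj xqw yocro gjpoi
Hunk 7: at line 3 remove [ldswm,ndqnj] add [zzy,qio] -> 8 lines: ntn fidif mlz zzy qio xqw yocro gjpoi
Final line count: 8

Answer: 8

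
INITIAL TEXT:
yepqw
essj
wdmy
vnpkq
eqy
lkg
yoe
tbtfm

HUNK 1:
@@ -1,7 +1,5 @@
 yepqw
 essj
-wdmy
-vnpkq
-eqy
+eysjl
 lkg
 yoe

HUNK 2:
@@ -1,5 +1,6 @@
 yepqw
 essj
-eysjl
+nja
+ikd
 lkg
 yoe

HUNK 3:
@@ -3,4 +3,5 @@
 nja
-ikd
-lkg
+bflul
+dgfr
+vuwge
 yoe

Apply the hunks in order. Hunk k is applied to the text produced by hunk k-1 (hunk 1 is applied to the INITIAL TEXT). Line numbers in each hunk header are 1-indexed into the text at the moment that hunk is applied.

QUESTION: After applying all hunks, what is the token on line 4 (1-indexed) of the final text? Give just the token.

Hunk 1: at line 1 remove [wdmy,vnpkq,eqy] add [eysjl] -> 6 lines: yepqw essj eysjl lkg yoe tbtfm
Hunk 2: at line 1 remove [eysjl] add [nja,ikd] -> 7 lines: yepqw essj nja ikd lkg yoe tbtfm
Hunk 3: at line 3 remove [ikd,lkg] add [bflul,dgfr,vuwge] -> 8 lines: yepqw essj nja bflul dgfr vuwge yoe tbtfm
Final line 4: bflul

Answer: bflul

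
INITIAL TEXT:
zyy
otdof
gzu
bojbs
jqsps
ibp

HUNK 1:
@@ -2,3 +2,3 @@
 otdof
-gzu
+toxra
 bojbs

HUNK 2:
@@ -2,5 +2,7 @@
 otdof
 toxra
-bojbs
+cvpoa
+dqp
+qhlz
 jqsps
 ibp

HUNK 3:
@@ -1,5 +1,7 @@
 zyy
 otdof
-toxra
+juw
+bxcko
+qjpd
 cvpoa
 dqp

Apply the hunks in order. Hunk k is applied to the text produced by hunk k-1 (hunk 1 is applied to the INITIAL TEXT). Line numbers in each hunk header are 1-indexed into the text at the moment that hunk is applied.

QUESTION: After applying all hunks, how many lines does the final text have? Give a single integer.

Answer: 10

Derivation:
Hunk 1: at line 2 remove [gzu] add [toxra] -> 6 lines: zyy otdof toxra bojbs jqsps ibp
Hunk 2: at line 2 remove [bojbs] add [cvpoa,dqp,qhlz] -> 8 lines: zyy otdof toxra cvpoa dqp qhlz jqsps ibp
Hunk 3: at line 1 remove [toxra] add [juw,bxcko,qjpd] -> 10 lines: zyy otdof juw bxcko qjpd cvpoa dqp qhlz jqsps ibp
Final line count: 10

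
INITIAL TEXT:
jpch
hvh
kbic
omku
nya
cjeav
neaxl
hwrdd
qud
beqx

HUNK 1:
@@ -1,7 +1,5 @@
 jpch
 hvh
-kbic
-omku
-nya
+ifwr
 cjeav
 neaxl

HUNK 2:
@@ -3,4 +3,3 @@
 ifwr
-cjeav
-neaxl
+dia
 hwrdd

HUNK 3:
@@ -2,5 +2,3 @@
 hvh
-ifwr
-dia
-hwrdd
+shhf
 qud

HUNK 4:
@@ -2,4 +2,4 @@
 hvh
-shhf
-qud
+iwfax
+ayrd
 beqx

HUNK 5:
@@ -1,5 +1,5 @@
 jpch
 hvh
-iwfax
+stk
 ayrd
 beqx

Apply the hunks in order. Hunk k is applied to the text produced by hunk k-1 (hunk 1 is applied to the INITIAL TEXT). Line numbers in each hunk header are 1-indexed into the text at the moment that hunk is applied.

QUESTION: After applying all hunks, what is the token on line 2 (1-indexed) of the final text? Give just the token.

Answer: hvh

Derivation:
Hunk 1: at line 1 remove [kbic,omku,nya] add [ifwr] -> 8 lines: jpch hvh ifwr cjeav neaxl hwrdd qud beqx
Hunk 2: at line 3 remove [cjeav,neaxl] add [dia] -> 7 lines: jpch hvh ifwr dia hwrdd qud beqx
Hunk 3: at line 2 remove [ifwr,dia,hwrdd] add [shhf] -> 5 lines: jpch hvh shhf qud beqx
Hunk 4: at line 2 remove [shhf,qud] add [iwfax,ayrd] -> 5 lines: jpch hvh iwfax ayrd beqx
Hunk 5: at line 1 remove [iwfax] add [stk] -> 5 lines: jpch hvh stk ayrd beqx
Final line 2: hvh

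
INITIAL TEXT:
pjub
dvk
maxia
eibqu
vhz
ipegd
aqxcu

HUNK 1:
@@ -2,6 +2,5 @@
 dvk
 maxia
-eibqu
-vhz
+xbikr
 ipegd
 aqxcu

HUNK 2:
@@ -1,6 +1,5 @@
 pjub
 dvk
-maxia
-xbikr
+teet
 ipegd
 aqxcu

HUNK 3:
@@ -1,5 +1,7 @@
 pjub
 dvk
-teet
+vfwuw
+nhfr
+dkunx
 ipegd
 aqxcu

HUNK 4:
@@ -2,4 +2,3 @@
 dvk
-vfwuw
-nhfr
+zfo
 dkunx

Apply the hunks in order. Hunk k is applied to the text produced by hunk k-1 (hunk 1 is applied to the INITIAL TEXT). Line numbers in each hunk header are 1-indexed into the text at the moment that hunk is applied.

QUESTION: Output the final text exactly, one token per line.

Answer: pjub
dvk
zfo
dkunx
ipegd
aqxcu

Derivation:
Hunk 1: at line 2 remove [eibqu,vhz] add [xbikr] -> 6 lines: pjub dvk maxia xbikr ipegd aqxcu
Hunk 2: at line 1 remove [maxia,xbikr] add [teet] -> 5 lines: pjub dvk teet ipegd aqxcu
Hunk 3: at line 1 remove [teet] add [vfwuw,nhfr,dkunx] -> 7 lines: pjub dvk vfwuw nhfr dkunx ipegd aqxcu
Hunk 4: at line 2 remove [vfwuw,nhfr] add [zfo] -> 6 lines: pjub dvk zfo dkunx ipegd aqxcu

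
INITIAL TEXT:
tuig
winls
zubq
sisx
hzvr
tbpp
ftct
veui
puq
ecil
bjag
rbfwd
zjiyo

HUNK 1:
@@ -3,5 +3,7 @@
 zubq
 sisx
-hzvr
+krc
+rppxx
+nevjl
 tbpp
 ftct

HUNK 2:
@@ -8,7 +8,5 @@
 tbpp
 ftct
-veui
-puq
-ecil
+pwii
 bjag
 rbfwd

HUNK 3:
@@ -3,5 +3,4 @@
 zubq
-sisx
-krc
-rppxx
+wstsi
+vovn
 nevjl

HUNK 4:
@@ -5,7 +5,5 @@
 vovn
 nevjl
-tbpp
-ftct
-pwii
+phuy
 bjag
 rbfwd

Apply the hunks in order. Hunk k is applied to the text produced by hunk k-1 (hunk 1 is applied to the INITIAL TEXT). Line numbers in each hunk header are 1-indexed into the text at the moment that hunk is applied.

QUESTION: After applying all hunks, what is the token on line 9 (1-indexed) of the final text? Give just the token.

Answer: rbfwd

Derivation:
Hunk 1: at line 3 remove [hzvr] add [krc,rppxx,nevjl] -> 15 lines: tuig winls zubq sisx krc rppxx nevjl tbpp ftct veui puq ecil bjag rbfwd zjiyo
Hunk 2: at line 8 remove [veui,puq,ecil] add [pwii] -> 13 lines: tuig winls zubq sisx krc rppxx nevjl tbpp ftct pwii bjag rbfwd zjiyo
Hunk 3: at line 3 remove [sisx,krc,rppxx] add [wstsi,vovn] -> 12 lines: tuig winls zubq wstsi vovn nevjl tbpp ftct pwii bjag rbfwd zjiyo
Hunk 4: at line 5 remove [tbpp,ftct,pwii] add [phuy] -> 10 lines: tuig winls zubq wstsi vovn nevjl phuy bjag rbfwd zjiyo
Final line 9: rbfwd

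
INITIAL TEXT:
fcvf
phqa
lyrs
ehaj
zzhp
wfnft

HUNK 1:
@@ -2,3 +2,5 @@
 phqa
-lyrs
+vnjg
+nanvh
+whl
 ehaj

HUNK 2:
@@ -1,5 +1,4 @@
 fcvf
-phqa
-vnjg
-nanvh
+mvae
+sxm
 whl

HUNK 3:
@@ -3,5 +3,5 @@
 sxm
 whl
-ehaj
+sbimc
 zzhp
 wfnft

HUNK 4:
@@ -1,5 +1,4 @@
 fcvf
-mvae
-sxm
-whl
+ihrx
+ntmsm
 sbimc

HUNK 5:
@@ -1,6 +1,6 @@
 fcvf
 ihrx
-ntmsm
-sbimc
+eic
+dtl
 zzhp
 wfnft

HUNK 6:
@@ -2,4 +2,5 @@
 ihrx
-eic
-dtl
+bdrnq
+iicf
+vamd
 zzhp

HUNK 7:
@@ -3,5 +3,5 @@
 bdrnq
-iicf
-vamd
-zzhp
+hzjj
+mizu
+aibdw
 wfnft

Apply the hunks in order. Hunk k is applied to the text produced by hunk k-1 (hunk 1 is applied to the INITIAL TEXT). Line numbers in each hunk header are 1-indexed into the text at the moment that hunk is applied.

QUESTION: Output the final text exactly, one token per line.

Hunk 1: at line 2 remove [lyrs] add [vnjg,nanvh,whl] -> 8 lines: fcvf phqa vnjg nanvh whl ehaj zzhp wfnft
Hunk 2: at line 1 remove [phqa,vnjg,nanvh] add [mvae,sxm] -> 7 lines: fcvf mvae sxm whl ehaj zzhp wfnft
Hunk 3: at line 3 remove [ehaj] add [sbimc] -> 7 lines: fcvf mvae sxm whl sbimc zzhp wfnft
Hunk 4: at line 1 remove [mvae,sxm,whl] add [ihrx,ntmsm] -> 6 lines: fcvf ihrx ntmsm sbimc zzhp wfnft
Hunk 5: at line 1 remove [ntmsm,sbimc] add [eic,dtl] -> 6 lines: fcvf ihrx eic dtl zzhp wfnft
Hunk 6: at line 2 remove [eic,dtl] add [bdrnq,iicf,vamd] -> 7 lines: fcvf ihrx bdrnq iicf vamd zzhp wfnft
Hunk 7: at line 3 remove [iicf,vamd,zzhp] add [hzjj,mizu,aibdw] -> 7 lines: fcvf ihrx bdrnq hzjj mizu aibdw wfnft

Answer: fcvf
ihrx
bdrnq
hzjj
mizu
aibdw
wfnft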